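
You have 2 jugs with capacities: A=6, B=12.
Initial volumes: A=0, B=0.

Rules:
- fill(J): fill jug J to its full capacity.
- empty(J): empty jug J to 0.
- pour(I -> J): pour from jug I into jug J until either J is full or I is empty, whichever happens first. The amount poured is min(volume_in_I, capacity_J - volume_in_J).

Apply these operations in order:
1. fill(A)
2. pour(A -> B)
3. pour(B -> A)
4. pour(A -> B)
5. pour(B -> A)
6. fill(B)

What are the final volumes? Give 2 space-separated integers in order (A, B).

Answer: 6 12

Derivation:
Step 1: fill(A) -> (A=6 B=0)
Step 2: pour(A -> B) -> (A=0 B=6)
Step 3: pour(B -> A) -> (A=6 B=0)
Step 4: pour(A -> B) -> (A=0 B=6)
Step 5: pour(B -> A) -> (A=6 B=0)
Step 6: fill(B) -> (A=6 B=12)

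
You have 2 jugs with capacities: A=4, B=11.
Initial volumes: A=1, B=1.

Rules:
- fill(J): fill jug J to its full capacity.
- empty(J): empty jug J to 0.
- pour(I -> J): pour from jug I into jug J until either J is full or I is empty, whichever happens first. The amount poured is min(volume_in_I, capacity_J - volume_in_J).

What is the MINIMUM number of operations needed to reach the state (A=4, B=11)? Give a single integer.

BFS from (A=1, B=1). One shortest path:
  1. fill(A) -> (A=4 B=1)
  2. fill(B) -> (A=4 B=11)
Reached target in 2 moves.

Answer: 2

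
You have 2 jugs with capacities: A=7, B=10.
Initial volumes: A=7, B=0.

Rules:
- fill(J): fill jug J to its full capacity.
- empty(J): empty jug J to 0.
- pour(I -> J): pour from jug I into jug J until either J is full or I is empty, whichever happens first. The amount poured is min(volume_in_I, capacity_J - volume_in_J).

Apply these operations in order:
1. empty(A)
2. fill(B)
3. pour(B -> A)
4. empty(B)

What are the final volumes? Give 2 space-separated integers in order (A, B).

Answer: 7 0

Derivation:
Step 1: empty(A) -> (A=0 B=0)
Step 2: fill(B) -> (A=0 B=10)
Step 3: pour(B -> A) -> (A=7 B=3)
Step 4: empty(B) -> (A=7 B=0)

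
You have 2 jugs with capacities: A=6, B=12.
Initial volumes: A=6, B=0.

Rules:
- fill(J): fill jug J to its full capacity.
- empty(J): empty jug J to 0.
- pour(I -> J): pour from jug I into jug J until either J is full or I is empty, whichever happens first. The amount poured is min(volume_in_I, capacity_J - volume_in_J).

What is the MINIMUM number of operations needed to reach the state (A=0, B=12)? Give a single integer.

Answer: 2

Derivation:
BFS from (A=6, B=0). One shortest path:
  1. empty(A) -> (A=0 B=0)
  2. fill(B) -> (A=0 B=12)
Reached target in 2 moves.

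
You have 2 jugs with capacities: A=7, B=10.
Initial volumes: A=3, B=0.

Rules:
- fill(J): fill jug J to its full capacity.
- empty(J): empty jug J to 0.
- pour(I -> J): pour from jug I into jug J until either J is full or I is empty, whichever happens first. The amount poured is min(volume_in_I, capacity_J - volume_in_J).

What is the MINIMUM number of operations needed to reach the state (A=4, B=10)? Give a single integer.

BFS from (A=3, B=0). One shortest path:
  1. fill(A) -> (A=7 B=0)
  2. pour(A -> B) -> (A=0 B=7)
  3. fill(A) -> (A=7 B=7)
  4. pour(A -> B) -> (A=4 B=10)
Reached target in 4 moves.

Answer: 4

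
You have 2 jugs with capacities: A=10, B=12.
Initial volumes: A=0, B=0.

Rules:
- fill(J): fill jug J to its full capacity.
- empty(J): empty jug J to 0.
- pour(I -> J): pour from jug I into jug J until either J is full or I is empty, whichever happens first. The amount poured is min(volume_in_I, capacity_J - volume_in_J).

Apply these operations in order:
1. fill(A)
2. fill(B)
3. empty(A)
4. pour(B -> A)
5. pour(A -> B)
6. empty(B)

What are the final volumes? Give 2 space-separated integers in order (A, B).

Answer: 0 0

Derivation:
Step 1: fill(A) -> (A=10 B=0)
Step 2: fill(B) -> (A=10 B=12)
Step 3: empty(A) -> (A=0 B=12)
Step 4: pour(B -> A) -> (A=10 B=2)
Step 5: pour(A -> B) -> (A=0 B=12)
Step 6: empty(B) -> (A=0 B=0)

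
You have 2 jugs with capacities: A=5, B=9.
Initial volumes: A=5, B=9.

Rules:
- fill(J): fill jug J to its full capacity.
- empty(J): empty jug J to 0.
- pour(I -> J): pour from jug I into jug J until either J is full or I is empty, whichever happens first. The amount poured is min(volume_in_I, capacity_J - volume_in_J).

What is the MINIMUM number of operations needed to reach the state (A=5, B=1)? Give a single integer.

Answer: 7

Derivation:
BFS from (A=5, B=9). One shortest path:
  1. empty(B) -> (A=5 B=0)
  2. pour(A -> B) -> (A=0 B=5)
  3. fill(A) -> (A=5 B=5)
  4. pour(A -> B) -> (A=1 B=9)
  5. empty(B) -> (A=1 B=0)
  6. pour(A -> B) -> (A=0 B=1)
  7. fill(A) -> (A=5 B=1)
Reached target in 7 moves.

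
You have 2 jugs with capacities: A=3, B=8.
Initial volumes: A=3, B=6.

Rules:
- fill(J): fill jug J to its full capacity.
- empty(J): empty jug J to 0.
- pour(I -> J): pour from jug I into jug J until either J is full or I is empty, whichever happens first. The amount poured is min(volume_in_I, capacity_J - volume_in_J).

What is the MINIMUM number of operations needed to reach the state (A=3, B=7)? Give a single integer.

Answer: 8

Derivation:
BFS from (A=3, B=6). One shortest path:
  1. pour(A -> B) -> (A=1 B=8)
  2. empty(B) -> (A=1 B=0)
  3. pour(A -> B) -> (A=0 B=1)
  4. fill(A) -> (A=3 B=1)
  5. pour(A -> B) -> (A=0 B=4)
  6. fill(A) -> (A=3 B=4)
  7. pour(A -> B) -> (A=0 B=7)
  8. fill(A) -> (A=3 B=7)
Reached target in 8 moves.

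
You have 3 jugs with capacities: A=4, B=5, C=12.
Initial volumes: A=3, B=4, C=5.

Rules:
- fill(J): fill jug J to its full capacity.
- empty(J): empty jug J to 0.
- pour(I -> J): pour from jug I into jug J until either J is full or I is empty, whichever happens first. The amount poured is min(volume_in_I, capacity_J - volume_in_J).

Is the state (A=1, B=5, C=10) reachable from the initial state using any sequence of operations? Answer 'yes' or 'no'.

BFS from (A=3, B=4, C=5):
  1. pour(A -> B) -> (A=2 B=5 C=5)
  2. pour(B -> C) -> (A=2 B=0 C=10)
  3. pour(A -> B) -> (A=0 B=2 C=10)
  4. fill(A) -> (A=4 B=2 C=10)
  5. pour(A -> B) -> (A=1 B=5 C=10)
Target reached → yes.

Answer: yes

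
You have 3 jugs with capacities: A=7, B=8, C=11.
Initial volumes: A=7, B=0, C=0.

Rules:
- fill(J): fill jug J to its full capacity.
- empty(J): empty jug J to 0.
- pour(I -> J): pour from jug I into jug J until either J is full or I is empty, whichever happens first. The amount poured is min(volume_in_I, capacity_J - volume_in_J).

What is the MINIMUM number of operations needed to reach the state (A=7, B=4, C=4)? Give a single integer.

Answer: 4

Derivation:
BFS from (A=7, B=0, C=0). One shortest path:
  1. fill(B) -> (A=7 B=8 C=0)
  2. pour(A -> C) -> (A=0 B=8 C=7)
  3. pour(B -> C) -> (A=0 B=4 C=11)
  4. pour(C -> A) -> (A=7 B=4 C=4)
Reached target in 4 moves.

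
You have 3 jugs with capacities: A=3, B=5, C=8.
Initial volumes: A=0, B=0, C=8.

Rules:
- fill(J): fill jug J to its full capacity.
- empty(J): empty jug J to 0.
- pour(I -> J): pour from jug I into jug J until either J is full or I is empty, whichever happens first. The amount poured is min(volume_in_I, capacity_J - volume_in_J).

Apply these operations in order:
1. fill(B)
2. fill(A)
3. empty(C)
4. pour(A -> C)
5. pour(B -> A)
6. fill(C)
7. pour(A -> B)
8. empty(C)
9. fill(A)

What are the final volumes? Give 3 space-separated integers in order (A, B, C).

Answer: 3 5 0

Derivation:
Step 1: fill(B) -> (A=0 B=5 C=8)
Step 2: fill(A) -> (A=3 B=5 C=8)
Step 3: empty(C) -> (A=3 B=5 C=0)
Step 4: pour(A -> C) -> (A=0 B=5 C=3)
Step 5: pour(B -> A) -> (A=3 B=2 C=3)
Step 6: fill(C) -> (A=3 B=2 C=8)
Step 7: pour(A -> B) -> (A=0 B=5 C=8)
Step 8: empty(C) -> (A=0 B=5 C=0)
Step 9: fill(A) -> (A=3 B=5 C=0)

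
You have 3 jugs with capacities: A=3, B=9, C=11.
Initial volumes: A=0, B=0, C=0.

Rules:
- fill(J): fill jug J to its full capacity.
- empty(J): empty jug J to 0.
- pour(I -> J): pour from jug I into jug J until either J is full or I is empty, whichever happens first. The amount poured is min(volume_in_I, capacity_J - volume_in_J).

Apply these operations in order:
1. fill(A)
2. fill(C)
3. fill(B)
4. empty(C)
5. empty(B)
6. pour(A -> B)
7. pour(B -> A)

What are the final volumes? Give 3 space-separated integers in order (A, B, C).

Answer: 3 0 0

Derivation:
Step 1: fill(A) -> (A=3 B=0 C=0)
Step 2: fill(C) -> (A=3 B=0 C=11)
Step 3: fill(B) -> (A=3 B=9 C=11)
Step 4: empty(C) -> (A=3 B=9 C=0)
Step 5: empty(B) -> (A=3 B=0 C=0)
Step 6: pour(A -> B) -> (A=0 B=3 C=0)
Step 7: pour(B -> A) -> (A=3 B=0 C=0)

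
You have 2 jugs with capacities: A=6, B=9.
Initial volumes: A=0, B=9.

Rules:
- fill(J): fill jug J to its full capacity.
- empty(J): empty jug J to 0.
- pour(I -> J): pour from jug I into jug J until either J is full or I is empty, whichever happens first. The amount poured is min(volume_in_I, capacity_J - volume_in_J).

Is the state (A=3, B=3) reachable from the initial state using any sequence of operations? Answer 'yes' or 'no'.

Answer: no

Derivation:
BFS explored all 10 reachable states.
Reachable set includes: (0,0), (0,3), (0,6), (0,9), (3,0), (3,9), (6,0), (6,3), (6,6), (6,9)
Target (A=3, B=3) not in reachable set → no.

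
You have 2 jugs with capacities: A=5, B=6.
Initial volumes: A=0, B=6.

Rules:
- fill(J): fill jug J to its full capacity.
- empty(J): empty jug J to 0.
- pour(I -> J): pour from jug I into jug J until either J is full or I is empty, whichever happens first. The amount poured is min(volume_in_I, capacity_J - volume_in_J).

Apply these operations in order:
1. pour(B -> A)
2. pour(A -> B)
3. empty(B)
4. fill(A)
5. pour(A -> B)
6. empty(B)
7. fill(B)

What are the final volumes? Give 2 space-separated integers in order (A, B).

Answer: 0 6

Derivation:
Step 1: pour(B -> A) -> (A=5 B=1)
Step 2: pour(A -> B) -> (A=0 B=6)
Step 3: empty(B) -> (A=0 B=0)
Step 4: fill(A) -> (A=5 B=0)
Step 5: pour(A -> B) -> (A=0 B=5)
Step 6: empty(B) -> (A=0 B=0)
Step 7: fill(B) -> (A=0 B=6)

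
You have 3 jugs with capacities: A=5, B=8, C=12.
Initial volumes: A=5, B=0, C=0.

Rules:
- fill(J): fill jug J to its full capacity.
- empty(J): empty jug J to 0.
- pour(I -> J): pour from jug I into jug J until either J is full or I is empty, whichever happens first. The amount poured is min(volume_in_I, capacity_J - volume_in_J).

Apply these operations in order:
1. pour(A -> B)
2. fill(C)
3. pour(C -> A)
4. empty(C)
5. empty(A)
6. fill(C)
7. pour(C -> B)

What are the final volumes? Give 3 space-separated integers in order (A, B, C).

Step 1: pour(A -> B) -> (A=0 B=5 C=0)
Step 2: fill(C) -> (A=0 B=5 C=12)
Step 3: pour(C -> A) -> (A=5 B=5 C=7)
Step 4: empty(C) -> (A=5 B=5 C=0)
Step 5: empty(A) -> (A=0 B=5 C=0)
Step 6: fill(C) -> (A=0 B=5 C=12)
Step 7: pour(C -> B) -> (A=0 B=8 C=9)

Answer: 0 8 9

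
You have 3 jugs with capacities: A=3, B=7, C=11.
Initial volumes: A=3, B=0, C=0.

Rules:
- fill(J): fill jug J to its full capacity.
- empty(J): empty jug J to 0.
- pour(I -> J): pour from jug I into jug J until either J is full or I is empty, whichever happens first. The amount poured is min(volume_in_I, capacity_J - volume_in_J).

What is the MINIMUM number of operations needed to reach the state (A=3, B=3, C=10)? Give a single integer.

BFS from (A=3, B=0, C=0). One shortest path:
  1. fill(B) -> (A=3 B=7 C=0)
  2. pour(A -> C) -> (A=0 B=7 C=3)
  3. fill(A) -> (A=3 B=7 C=3)
  4. pour(B -> C) -> (A=3 B=0 C=10)
  5. pour(A -> B) -> (A=0 B=3 C=10)
  6. fill(A) -> (A=3 B=3 C=10)
Reached target in 6 moves.

Answer: 6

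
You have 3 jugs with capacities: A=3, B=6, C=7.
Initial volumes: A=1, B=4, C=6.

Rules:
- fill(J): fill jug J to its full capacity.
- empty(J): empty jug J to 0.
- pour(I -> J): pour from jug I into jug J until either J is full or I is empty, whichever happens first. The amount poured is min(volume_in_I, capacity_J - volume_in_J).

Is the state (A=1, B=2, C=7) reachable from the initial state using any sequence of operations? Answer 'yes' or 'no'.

Answer: yes

Derivation:
BFS from (A=1, B=4, C=6):
  1. empty(A) -> (A=0 B=4 C=6)
  2. pour(C -> A) -> (A=3 B=4 C=3)
  3. pour(A -> B) -> (A=1 B=6 C=3)
  4. pour(B -> C) -> (A=1 B=2 C=7)
Target reached → yes.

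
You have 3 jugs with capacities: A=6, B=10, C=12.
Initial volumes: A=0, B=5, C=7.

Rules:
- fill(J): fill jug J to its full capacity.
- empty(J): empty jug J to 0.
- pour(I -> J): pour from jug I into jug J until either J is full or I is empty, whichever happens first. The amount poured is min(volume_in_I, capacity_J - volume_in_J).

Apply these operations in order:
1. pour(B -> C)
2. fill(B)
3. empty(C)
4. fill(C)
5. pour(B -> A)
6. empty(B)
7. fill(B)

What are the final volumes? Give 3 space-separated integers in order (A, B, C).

Step 1: pour(B -> C) -> (A=0 B=0 C=12)
Step 2: fill(B) -> (A=0 B=10 C=12)
Step 3: empty(C) -> (A=0 B=10 C=0)
Step 4: fill(C) -> (A=0 B=10 C=12)
Step 5: pour(B -> A) -> (A=6 B=4 C=12)
Step 6: empty(B) -> (A=6 B=0 C=12)
Step 7: fill(B) -> (A=6 B=10 C=12)

Answer: 6 10 12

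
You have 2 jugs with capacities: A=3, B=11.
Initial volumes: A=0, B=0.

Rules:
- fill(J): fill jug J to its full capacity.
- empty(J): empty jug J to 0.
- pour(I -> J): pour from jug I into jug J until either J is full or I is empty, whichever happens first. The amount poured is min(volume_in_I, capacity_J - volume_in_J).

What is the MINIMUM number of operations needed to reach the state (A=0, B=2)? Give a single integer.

BFS from (A=0, B=0). One shortest path:
  1. fill(B) -> (A=0 B=11)
  2. pour(B -> A) -> (A=3 B=8)
  3. empty(A) -> (A=0 B=8)
  4. pour(B -> A) -> (A=3 B=5)
  5. empty(A) -> (A=0 B=5)
  6. pour(B -> A) -> (A=3 B=2)
  7. empty(A) -> (A=0 B=2)
Reached target in 7 moves.

Answer: 7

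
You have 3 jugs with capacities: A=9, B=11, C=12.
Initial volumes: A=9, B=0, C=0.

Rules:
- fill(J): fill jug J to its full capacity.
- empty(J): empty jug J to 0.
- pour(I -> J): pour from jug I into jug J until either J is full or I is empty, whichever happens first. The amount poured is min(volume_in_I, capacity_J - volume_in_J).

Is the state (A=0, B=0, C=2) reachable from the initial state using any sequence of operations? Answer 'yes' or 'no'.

BFS from (A=9, B=0, C=0):
  1. empty(A) -> (A=0 B=0 C=0)
  2. fill(B) -> (A=0 B=11 C=0)
  3. pour(B -> A) -> (A=9 B=2 C=0)
  4. empty(A) -> (A=0 B=2 C=0)
  5. pour(B -> C) -> (A=0 B=0 C=2)
Target reached → yes.

Answer: yes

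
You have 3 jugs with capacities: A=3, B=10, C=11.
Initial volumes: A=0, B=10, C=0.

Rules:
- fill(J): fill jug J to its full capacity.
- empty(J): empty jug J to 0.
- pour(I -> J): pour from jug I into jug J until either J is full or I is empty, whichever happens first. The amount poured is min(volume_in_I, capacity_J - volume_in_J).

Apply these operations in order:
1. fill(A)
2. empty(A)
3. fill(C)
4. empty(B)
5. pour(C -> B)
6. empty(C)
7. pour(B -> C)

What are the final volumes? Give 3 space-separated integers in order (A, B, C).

Answer: 0 0 10

Derivation:
Step 1: fill(A) -> (A=3 B=10 C=0)
Step 2: empty(A) -> (A=0 B=10 C=0)
Step 3: fill(C) -> (A=0 B=10 C=11)
Step 4: empty(B) -> (A=0 B=0 C=11)
Step 5: pour(C -> B) -> (A=0 B=10 C=1)
Step 6: empty(C) -> (A=0 B=10 C=0)
Step 7: pour(B -> C) -> (A=0 B=0 C=10)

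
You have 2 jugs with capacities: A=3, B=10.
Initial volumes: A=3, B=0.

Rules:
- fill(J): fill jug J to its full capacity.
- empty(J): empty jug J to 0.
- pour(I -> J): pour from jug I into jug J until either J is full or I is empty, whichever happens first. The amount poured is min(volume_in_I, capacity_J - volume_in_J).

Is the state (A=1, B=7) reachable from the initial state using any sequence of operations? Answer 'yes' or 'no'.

Answer: no

Derivation:
BFS explored all 26 reachable states.
Reachable set includes: (0,0), (0,1), (0,2), (0,3), (0,4), (0,5), (0,6), (0,7), (0,8), (0,9), (0,10), (1,0) ...
Target (A=1, B=7) not in reachable set → no.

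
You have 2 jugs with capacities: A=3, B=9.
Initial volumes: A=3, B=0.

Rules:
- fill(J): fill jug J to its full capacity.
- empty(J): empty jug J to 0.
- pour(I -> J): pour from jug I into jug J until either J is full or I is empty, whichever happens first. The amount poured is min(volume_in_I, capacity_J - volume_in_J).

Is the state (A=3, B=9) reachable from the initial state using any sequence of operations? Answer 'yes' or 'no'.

BFS from (A=3, B=0):
  1. fill(B) -> (A=3 B=9)
Target reached → yes.

Answer: yes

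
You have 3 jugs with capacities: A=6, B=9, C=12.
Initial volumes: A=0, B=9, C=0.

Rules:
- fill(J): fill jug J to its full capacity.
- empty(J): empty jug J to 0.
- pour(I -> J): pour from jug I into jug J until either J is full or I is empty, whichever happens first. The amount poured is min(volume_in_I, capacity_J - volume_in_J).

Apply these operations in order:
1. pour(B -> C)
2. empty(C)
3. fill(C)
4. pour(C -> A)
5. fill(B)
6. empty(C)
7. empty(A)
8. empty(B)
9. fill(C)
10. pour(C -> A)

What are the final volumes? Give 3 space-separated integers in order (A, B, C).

Step 1: pour(B -> C) -> (A=0 B=0 C=9)
Step 2: empty(C) -> (A=0 B=0 C=0)
Step 3: fill(C) -> (A=0 B=0 C=12)
Step 4: pour(C -> A) -> (A=6 B=0 C=6)
Step 5: fill(B) -> (A=6 B=9 C=6)
Step 6: empty(C) -> (A=6 B=9 C=0)
Step 7: empty(A) -> (A=0 B=9 C=0)
Step 8: empty(B) -> (A=0 B=0 C=0)
Step 9: fill(C) -> (A=0 B=0 C=12)
Step 10: pour(C -> A) -> (A=6 B=0 C=6)

Answer: 6 0 6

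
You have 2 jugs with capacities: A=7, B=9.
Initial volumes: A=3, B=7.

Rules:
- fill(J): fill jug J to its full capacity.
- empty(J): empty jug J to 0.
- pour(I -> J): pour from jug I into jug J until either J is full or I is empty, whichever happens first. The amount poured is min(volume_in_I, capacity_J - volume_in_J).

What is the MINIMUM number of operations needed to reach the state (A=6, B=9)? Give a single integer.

BFS from (A=3, B=7). One shortest path:
  1. pour(A -> B) -> (A=1 B=9)
  2. empty(B) -> (A=1 B=0)
  3. pour(A -> B) -> (A=0 B=1)
  4. fill(A) -> (A=7 B=1)
  5. pour(A -> B) -> (A=0 B=8)
  6. fill(A) -> (A=7 B=8)
  7. pour(A -> B) -> (A=6 B=9)
Reached target in 7 moves.

Answer: 7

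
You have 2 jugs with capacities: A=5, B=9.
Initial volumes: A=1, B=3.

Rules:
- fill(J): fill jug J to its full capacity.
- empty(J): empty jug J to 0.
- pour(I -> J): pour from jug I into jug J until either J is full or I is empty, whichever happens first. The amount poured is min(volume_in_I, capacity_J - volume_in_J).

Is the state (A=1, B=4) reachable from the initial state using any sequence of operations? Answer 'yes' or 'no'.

BFS explored all 29 reachable states.
Reachable set includes: (0,0), (0,1), (0,2), (0,3), (0,4), (0,5), (0,6), (0,7), (0,8), (0,9), (1,0), (1,3) ...
Target (A=1, B=4) not in reachable set → no.

Answer: no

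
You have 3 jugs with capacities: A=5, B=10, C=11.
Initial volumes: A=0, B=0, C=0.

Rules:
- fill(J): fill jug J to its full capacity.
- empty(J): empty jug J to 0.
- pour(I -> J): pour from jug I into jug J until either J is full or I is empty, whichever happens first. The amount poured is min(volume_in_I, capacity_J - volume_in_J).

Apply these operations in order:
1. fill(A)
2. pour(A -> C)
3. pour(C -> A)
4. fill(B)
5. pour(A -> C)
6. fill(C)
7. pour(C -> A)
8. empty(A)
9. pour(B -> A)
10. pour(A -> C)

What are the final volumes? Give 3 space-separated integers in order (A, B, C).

Step 1: fill(A) -> (A=5 B=0 C=0)
Step 2: pour(A -> C) -> (A=0 B=0 C=5)
Step 3: pour(C -> A) -> (A=5 B=0 C=0)
Step 4: fill(B) -> (A=5 B=10 C=0)
Step 5: pour(A -> C) -> (A=0 B=10 C=5)
Step 6: fill(C) -> (A=0 B=10 C=11)
Step 7: pour(C -> A) -> (A=5 B=10 C=6)
Step 8: empty(A) -> (A=0 B=10 C=6)
Step 9: pour(B -> A) -> (A=5 B=5 C=6)
Step 10: pour(A -> C) -> (A=0 B=5 C=11)

Answer: 0 5 11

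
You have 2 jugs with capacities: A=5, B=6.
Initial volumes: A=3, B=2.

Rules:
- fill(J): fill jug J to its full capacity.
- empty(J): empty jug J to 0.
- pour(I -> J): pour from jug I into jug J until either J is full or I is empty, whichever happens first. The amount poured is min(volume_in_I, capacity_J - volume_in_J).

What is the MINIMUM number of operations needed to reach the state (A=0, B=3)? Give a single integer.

Answer: 2

Derivation:
BFS from (A=3, B=2). One shortest path:
  1. empty(B) -> (A=3 B=0)
  2. pour(A -> B) -> (A=0 B=3)
Reached target in 2 moves.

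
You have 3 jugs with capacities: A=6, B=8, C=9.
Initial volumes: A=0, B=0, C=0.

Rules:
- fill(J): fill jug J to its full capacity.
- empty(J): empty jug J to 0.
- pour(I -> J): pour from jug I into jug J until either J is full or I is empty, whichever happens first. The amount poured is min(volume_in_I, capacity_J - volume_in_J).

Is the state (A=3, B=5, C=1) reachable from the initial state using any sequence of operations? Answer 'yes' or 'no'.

Answer: no

Derivation:
BFS explored all 350 reachable states.
Reachable set includes: (0,0,0), (0,0,1), (0,0,2), (0,0,3), (0,0,4), (0,0,5), (0,0,6), (0,0,7), (0,0,8), (0,0,9), (0,1,0), (0,1,1) ...
Target (A=3, B=5, C=1) not in reachable set → no.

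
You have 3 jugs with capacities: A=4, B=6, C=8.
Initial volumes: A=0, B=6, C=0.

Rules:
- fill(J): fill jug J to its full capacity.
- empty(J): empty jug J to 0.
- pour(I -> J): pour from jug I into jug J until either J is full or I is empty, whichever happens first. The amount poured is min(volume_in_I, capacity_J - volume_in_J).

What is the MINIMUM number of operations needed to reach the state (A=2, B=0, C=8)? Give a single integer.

BFS from (A=0, B=6, C=0). One shortest path:
  1. fill(A) -> (A=4 B=6 C=0)
  2. pour(B -> C) -> (A=4 B=0 C=6)
  3. pour(A -> C) -> (A=2 B=0 C=8)
Reached target in 3 moves.

Answer: 3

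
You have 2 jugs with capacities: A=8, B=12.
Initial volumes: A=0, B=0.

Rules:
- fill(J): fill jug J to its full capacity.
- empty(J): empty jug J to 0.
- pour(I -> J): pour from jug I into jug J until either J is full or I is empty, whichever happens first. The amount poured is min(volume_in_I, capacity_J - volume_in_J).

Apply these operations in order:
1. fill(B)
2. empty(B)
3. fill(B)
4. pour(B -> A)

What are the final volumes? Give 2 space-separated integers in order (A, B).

Answer: 8 4

Derivation:
Step 1: fill(B) -> (A=0 B=12)
Step 2: empty(B) -> (A=0 B=0)
Step 3: fill(B) -> (A=0 B=12)
Step 4: pour(B -> A) -> (A=8 B=4)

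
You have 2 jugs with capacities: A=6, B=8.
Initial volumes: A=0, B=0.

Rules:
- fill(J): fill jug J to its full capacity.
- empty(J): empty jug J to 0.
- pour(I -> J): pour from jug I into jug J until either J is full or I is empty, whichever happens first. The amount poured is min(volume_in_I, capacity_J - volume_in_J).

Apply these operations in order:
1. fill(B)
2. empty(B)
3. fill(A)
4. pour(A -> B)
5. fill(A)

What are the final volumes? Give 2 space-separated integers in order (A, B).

Answer: 6 6

Derivation:
Step 1: fill(B) -> (A=0 B=8)
Step 2: empty(B) -> (A=0 B=0)
Step 3: fill(A) -> (A=6 B=0)
Step 4: pour(A -> B) -> (A=0 B=6)
Step 5: fill(A) -> (A=6 B=6)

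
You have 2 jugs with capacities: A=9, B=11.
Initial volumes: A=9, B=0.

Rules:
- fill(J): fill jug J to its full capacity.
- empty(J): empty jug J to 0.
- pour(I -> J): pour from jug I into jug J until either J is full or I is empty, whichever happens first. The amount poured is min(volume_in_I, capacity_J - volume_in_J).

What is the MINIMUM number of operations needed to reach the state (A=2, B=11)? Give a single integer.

BFS from (A=9, B=0). One shortest path:
  1. empty(A) -> (A=0 B=0)
  2. fill(B) -> (A=0 B=11)
  3. pour(B -> A) -> (A=9 B=2)
  4. empty(A) -> (A=0 B=2)
  5. pour(B -> A) -> (A=2 B=0)
  6. fill(B) -> (A=2 B=11)
Reached target in 6 moves.

Answer: 6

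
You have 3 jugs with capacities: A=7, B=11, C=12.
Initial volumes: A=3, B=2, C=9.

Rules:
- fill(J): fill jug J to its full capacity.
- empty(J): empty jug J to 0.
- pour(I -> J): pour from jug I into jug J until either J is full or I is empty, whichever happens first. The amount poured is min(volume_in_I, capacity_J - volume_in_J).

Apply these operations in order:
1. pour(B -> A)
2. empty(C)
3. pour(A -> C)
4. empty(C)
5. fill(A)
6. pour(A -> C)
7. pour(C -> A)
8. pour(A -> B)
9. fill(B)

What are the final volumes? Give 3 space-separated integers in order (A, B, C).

Step 1: pour(B -> A) -> (A=5 B=0 C=9)
Step 2: empty(C) -> (A=5 B=0 C=0)
Step 3: pour(A -> C) -> (A=0 B=0 C=5)
Step 4: empty(C) -> (A=0 B=0 C=0)
Step 5: fill(A) -> (A=7 B=0 C=0)
Step 6: pour(A -> C) -> (A=0 B=0 C=7)
Step 7: pour(C -> A) -> (A=7 B=0 C=0)
Step 8: pour(A -> B) -> (A=0 B=7 C=0)
Step 9: fill(B) -> (A=0 B=11 C=0)

Answer: 0 11 0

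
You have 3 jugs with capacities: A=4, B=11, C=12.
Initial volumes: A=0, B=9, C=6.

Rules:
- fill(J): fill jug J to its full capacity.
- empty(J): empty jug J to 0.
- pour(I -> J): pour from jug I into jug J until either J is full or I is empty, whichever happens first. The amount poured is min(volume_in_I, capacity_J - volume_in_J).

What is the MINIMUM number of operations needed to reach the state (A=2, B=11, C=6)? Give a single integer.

Answer: 2

Derivation:
BFS from (A=0, B=9, C=6). One shortest path:
  1. fill(A) -> (A=4 B=9 C=6)
  2. pour(A -> B) -> (A=2 B=11 C=6)
Reached target in 2 moves.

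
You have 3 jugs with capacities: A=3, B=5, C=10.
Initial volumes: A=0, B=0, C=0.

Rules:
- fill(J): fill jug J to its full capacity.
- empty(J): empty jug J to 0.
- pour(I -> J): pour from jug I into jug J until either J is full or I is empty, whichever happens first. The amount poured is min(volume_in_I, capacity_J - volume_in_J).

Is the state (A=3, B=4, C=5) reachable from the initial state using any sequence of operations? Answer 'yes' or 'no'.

Answer: yes

Derivation:
BFS from (A=0, B=0, C=0):
  1. fill(B) -> (A=0 B=5 C=0)
  2. fill(C) -> (A=0 B=5 C=10)
  3. pour(B -> A) -> (A=3 B=2 C=10)
  4. empty(A) -> (A=0 B=2 C=10)
  5. pour(B -> A) -> (A=2 B=0 C=10)
  6. pour(C -> B) -> (A=2 B=5 C=5)
  7. pour(B -> A) -> (A=3 B=4 C=5)
Target reached → yes.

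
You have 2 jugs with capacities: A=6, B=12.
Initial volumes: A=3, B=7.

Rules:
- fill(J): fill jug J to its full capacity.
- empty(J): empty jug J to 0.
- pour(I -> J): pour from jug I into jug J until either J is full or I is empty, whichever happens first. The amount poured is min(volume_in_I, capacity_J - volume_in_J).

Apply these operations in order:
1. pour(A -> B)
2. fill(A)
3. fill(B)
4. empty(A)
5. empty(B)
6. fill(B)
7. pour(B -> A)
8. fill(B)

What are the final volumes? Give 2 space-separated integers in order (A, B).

Step 1: pour(A -> B) -> (A=0 B=10)
Step 2: fill(A) -> (A=6 B=10)
Step 3: fill(B) -> (A=6 B=12)
Step 4: empty(A) -> (A=0 B=12)
Step 5: empty(B) -> (A=0 B=0)
Step 6: fill(B) -> (A=0 B=12)
Step 7: pour(B -> A) -> (A=6 B=6)
Step 8: fill(B) -> (A=6 B=12)

Answer: 6 12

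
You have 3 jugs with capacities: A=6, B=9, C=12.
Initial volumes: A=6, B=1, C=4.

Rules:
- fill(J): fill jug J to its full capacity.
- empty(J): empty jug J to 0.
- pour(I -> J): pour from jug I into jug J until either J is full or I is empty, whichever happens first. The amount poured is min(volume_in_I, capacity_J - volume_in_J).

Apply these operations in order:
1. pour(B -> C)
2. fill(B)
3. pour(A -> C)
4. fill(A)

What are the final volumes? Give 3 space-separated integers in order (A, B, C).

Step 1: pour(B -> C) -> (A=6 B=0 C=5)
Step 2: fill(B) -> (A=6 B=9 C=5)
Step 3: pour(A -> C) -> (A=0 B=9 C=11)
Step 4: fill(A) -> (A=6 B=9 C=11)

Answer: 6 9 11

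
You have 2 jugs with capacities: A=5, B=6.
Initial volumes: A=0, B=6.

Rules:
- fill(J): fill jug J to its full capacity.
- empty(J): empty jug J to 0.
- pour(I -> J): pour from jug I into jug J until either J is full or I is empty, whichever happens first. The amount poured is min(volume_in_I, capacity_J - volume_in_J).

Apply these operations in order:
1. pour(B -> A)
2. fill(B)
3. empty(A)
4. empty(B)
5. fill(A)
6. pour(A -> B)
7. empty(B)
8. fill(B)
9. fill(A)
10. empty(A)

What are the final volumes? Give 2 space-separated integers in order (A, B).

Answer: 0 6

Derivation:
Step 1: pour(B -> A) -> (A=5 B=1)
Step 2: fill(B) -> (A=5 B=6)
Step 3: empty(A) -> (A=0 B=6)
Step 4: empty(B) -> (A=0 B=0)
Step 5: fill(A) -> (A=5 B=0)
Step 6: pour(A -> B) -> (A=0 B=5)
Step 7: empty(B) -> (A=0 B=0)
Step 8: fill(B) -> (A=0 B=6)
Step 9: fill(A) -> (A=5 B=6)
Step 10: empty(A) -> (A=0 B=6)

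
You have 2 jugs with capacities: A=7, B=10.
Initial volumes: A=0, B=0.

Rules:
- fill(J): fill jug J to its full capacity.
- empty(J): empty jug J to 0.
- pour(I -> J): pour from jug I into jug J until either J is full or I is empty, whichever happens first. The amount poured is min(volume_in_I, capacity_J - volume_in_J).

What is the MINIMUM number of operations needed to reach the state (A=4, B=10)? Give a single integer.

BFS from (A=0, B=0). One shortest path:
  1. fill(A) -> (A=7 B=0)
  2. pour(A -> B) -> (A=0 B=7)
  3. fill(A) -> (A=7 B=7)
  4. pour(A -> B) -> (A=4 B=10)
Reached target in 4 moves.

Answer: 4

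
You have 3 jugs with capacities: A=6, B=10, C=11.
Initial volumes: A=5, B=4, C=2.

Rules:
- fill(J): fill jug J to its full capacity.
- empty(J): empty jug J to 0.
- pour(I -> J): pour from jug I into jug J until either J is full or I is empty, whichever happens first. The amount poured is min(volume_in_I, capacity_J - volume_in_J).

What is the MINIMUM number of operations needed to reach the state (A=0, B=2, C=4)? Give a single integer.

Answer: 4

Derivation:
BFS from (A=5, B=4, C=2). One shortest path:
  1. empty(A) -> (A=0 B=4 C=2)
  2. pour(B -> A) -> (A=4 B=0 C=2)
  3. pour(C -> B) -> (A=4 B=2 C=0)
  4. pour(A -> C) -> (A=0 B=2 C=4)
Reached target in 4 moves.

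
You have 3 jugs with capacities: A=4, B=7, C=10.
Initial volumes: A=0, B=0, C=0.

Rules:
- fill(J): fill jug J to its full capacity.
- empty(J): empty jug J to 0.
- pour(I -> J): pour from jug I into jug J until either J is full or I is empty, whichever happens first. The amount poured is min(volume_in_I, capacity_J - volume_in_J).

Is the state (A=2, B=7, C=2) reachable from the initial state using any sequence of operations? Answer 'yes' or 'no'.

Answer: yes

Derivation:
BFS from (A=0, B=0, C=0):
  1. fill(A) -> (A=4 B=0 C=0)
  2. fill(B) -> (A=4 B=7 C=0)
  3. pour(A -> C) -> (A=0 B=7 C=4)
  4. pour(B -> C) -> (A=0 B=1 C=10)
  5. pour(C -> A) -> (A=4 B=1 C=6)
  6. pour(A -> B) -> (A=0 B=5 C=6)
  7. pour(C -> A) -> (A=4 B=5 C=2)
  8. pour(A -> B) -> (A=2 B=7 C=2)
Target reached → yes.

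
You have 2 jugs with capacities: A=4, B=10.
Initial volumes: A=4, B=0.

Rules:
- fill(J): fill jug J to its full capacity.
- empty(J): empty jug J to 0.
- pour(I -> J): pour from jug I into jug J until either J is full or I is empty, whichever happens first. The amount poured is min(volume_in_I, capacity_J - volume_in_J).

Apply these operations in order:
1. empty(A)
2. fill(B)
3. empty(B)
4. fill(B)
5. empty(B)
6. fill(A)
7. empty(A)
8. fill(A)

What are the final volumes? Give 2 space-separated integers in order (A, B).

Answer: 4 0

Derivation:
Step 1: empty(A) -> (A=0 B=0)
Step 2: fill(B) -> (A=0 B=10)
Step 3: empty(B) -> (A=0 B=0)
Step 4: fill(B) -> (A=0 B=10)
Step 5: empty(B) -> (A=0 B=0)
Step 6: fill(A) -> (A=4 B=0)
Step 7: empty(A) -> (A=0 B=0)
Step 8: fill(A) -> (A=4 B=0)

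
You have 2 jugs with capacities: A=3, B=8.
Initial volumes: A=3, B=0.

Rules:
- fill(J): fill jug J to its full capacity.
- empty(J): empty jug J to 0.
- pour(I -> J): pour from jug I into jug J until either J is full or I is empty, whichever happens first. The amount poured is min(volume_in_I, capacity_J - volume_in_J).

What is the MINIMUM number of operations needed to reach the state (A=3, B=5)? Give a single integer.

BFS from (A=3, B=0). One shortest path:
  1. empty(A) -> (A=0 B=0)
  2. fill(B) -> (A=0 B=8)
  3. pour(B -> A) -> (A=3 B=5)
Reached target in 3 moves.

Answer: 3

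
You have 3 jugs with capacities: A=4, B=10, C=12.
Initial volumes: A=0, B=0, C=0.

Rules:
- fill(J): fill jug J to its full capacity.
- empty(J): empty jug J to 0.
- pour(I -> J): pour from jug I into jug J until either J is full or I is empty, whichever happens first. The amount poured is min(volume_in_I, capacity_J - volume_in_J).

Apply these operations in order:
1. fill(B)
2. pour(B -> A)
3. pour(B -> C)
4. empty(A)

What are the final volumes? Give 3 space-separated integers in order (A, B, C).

Step 1: fill(B) -> (A=0 B=10 C=0)
Step 2: pour(B -> A) -> (A=4 B=6 C=0)
Step 3: pour(B -> C) -> (A=4 B=0 C=6)
Step 4: empty(A) -> (A=0 B=0 C=6)

Answer: 0 0 6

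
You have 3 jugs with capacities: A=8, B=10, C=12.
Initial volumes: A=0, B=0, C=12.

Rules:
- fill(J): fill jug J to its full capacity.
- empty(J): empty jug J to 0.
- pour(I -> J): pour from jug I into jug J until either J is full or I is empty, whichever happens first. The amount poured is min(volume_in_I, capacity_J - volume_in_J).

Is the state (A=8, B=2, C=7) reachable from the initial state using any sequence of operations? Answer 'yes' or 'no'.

BFS explored all 150 reachable states.
Reachable set includes: (0,0,0), (0,0,2), (0,0,4), (0,0,6), (0,0,8), (0,0,10), (0,0,12), (0,2,0), (0,2,2), (0,2,4), (0,2,6), (0,2,8) ...
Target (A=8, B=2, C=7) not in reachable set → no.

Answer: no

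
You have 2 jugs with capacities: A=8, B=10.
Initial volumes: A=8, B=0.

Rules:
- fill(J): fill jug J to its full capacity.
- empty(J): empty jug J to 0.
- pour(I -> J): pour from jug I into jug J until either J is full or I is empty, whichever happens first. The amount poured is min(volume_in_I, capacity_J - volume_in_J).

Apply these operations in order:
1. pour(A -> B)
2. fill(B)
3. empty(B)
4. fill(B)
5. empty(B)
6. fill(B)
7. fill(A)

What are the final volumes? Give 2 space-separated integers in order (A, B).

Answer: 8 10

Derivation:
Step 1: pour(A -> B) -> (A=0 B=8)
Step 2: fill(B) -> (A=0 B=10)
Step 3: empty(B) -> (A=0 B=0)
Step 4: fill(B) -> (A=0 B=10)
Step 5: empty(B) -> (A=0 B=0)
Step 6: fill(B) -> (A=0 B=10)
Step 7: fill(A) -> (A=8 B=10)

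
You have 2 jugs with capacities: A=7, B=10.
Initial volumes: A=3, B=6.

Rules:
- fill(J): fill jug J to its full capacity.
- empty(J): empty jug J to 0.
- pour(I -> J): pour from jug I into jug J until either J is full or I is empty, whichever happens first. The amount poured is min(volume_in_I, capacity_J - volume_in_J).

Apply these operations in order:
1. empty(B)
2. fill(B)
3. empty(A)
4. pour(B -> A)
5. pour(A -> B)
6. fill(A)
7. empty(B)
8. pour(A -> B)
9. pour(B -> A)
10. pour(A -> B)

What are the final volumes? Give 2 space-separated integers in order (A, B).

Answer: 0 7

Derivation:
Step 1: empty(B) -> (A=3 B=0)
Step 2: fill(B) -> (A=3 B=10)
Step 3: empty(A) -> (A=0 B=10)
Step 4: pour(B -> A) -> (A=7 B=3)
Step 5: pour(A -> B) -> (A=0 B=10)
Step 6: fill(A) -> (A=7 B=10)
Step 7: empty(B) -> (A=7 B=0)
Step 8: pour(A -> B) -> (A=0 B=7)
Step 9: pour(B -> A) -> (A=7 B=0)
Step 10: pour(A -> B) -> (A=0 B=7)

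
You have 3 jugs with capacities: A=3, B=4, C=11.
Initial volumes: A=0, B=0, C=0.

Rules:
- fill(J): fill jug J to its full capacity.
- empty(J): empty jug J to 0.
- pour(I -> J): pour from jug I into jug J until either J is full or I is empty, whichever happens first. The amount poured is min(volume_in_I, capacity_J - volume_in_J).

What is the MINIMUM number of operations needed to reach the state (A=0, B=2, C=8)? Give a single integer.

Answer: 7

Derivation:
BFS from (A=0, B=0, C=0). One shortest path:
  1. fill(A) -> (A=3 B=0 C=0)
  2. fill(C) -> (A=3 B=0 C=11)
  3. pour(A -> B) -> (A=0 B=3 C=11)
  4. pour(C -> A) -> (A=3 B=3 C=8)
  5. pour(A -> B) -> (A=2 B=4 C=8)
  6. empty(B) -> (A=2 B=0 C=8)
  7. pour(A -> B) -> (A=0 B=2 C=8)
Reached target in 7 moves.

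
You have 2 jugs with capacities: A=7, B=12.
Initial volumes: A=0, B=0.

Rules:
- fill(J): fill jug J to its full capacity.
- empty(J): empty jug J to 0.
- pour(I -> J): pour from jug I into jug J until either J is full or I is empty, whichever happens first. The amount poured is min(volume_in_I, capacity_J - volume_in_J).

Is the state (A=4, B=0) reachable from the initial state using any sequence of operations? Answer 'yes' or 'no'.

BFS from (A=0, B=0):
  1. fill(A) -> (A=7 B=0)
  2. pour(A -> B) -> (A=0 B=7)
  3. fill(A) -> (A=7 B=7)
  4. pour(A -> B) -> (A=2 B=12)
  5. empty(B) -> (A=2 B=0)
  6. pour(A -> B) -> (A=0 B=2)
  7. fill(A) -> (A=7 B=2)
  8. pour(A -> B) -> (A=0 B=9)
  9. fill(A) -> (A=7 B=9)
  10. pour(A -> B) -> (A=4 B=12)
  11. empty(B) -> (A=4 B=0)
Target reached → yes.

Answer: yes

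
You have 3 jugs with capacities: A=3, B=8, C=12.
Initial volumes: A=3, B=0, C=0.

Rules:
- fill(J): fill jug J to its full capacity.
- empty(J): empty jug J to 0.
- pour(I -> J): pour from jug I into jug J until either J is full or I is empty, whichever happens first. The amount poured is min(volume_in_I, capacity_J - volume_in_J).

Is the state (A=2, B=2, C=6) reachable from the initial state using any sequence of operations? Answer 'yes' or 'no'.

BFS explored all 314 reachable states.
Reachable set includes: (0,0,0), (0,0,1), (0,0,2), (0,0,3), (0,0,4), (0,0,5), (0,0,6), (0,0,7), (0,0,8), (0,0,9), (0,0,10), (0,0,11) ...
Target (A=2, B=2, C=6) not in reachable set → no.

Answer: no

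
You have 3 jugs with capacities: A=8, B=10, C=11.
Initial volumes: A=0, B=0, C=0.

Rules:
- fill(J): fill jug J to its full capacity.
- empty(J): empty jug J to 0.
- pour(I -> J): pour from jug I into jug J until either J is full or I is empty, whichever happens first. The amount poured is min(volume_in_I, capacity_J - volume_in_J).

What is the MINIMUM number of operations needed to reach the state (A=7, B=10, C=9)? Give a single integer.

BFS from (A=0, B=0, C=0). One shortest path:
  1. fill(A) -> (A=8 B=0 C=0)
  2. fill(B) -> (A=8 B=10 C=0)
  3. pour(B -> C) -> (A=8 B=0 C=10)
  4. pour(A -> B) -> (A=0 B=8 C=10)
  5. fill(A) -> (A=8 B=8 C=10)
  6. pour(A -> C) -> (A=7 B=8 C=11)
  7. pour(C -> B) -> (A=7 B=10 C=9)
Reached target in 7 moves.

Answer: 7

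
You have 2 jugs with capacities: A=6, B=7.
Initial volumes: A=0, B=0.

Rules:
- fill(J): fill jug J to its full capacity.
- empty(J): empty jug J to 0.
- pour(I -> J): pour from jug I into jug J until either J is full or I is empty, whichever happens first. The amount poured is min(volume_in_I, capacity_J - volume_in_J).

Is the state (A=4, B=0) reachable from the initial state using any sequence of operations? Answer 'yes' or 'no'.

BFS from (A=0, B=0):
  1. fill(A) -> (A=6 B=0)
  2. pour(A -> B) -> (A=0 B=6)
  3. fill(A) -> (A=6 B=6)
  4. pour(A -> B) -> (A=5 B=7)
  5. empty(B) -> (A=5 B=0)
  6. pour(A -> B) -> (A=0 B=5)
  7. fill(A) -> (A=6 B=5)
  8. pour(A -> B) -> (A=4 B=7)
  9. empty(B) -> (A=4 B=0)
Target reached → yes.

Answer: yes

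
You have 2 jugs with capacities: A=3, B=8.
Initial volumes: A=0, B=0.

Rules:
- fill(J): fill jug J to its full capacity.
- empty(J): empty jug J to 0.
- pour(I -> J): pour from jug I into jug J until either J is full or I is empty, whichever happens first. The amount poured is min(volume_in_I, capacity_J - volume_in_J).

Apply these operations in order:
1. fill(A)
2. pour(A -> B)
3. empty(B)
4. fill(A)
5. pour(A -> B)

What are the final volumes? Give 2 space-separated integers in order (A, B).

Step 1: fill(A) -> (A=3 B=0)
Step 2: pour(A -> B) -> (A=0 B=3)
Step 3: empty(B) -> (A=0 B=0)
Step 4: fill(A) -> (A=3 B=0)
Step 5: pour(A -> B) -> (A=0 B=3)

Answer: 0 3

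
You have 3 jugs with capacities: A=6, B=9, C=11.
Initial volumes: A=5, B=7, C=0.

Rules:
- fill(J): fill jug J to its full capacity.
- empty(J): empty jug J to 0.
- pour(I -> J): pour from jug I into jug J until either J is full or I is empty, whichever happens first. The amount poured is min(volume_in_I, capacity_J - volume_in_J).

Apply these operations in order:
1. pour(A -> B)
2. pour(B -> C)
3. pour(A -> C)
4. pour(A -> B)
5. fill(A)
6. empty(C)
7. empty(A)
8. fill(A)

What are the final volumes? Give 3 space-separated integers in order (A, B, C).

Step 1: pour(A -> B) -> (A=3 B=9 C=0)
Step 2: pour(B -> C) -> (A=3 B=0 C=9)
Step 3: pour(A -> C) -> (A=1 B=0 C=11)
Step 4: pour(A -> B) -> (A=0 B=1 C=11)
Step 5: fill(A) -> (A=6 B=1 C=11)
Step 6: empty(C) -> (A=6 B=1 C=0)
Step 7: empty(A) -> (A=0 B=1 C=0)
Step 8: fill(A) -> (A=6 B=1 C=0)

Answer: 6 1 0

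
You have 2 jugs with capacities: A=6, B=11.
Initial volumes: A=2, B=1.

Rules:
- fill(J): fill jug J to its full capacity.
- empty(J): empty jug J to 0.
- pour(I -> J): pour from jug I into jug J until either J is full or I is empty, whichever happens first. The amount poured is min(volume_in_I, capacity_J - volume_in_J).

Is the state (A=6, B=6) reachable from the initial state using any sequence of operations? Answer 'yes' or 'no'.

BFS from (A=2, B=1):
  1. fill(A) -> (A=6 B=1)
  2. empty(B) -> (A=6 B=0)
  3. pour(A -> B) -> (A=0 B=6)
  4. fill(A) -> (A=6 B=6)
Target reached → yes.

Answer: yes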